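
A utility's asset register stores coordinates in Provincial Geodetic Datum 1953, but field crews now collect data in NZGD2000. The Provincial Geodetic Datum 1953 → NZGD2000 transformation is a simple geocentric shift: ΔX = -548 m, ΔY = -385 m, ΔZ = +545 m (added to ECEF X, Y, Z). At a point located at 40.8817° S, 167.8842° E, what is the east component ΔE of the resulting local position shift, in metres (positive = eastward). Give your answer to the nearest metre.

The local east axis at (φ, λ) is (−sin λ, cos λ, 0), so ΔE = −sin(167.8842°)·(-548) + cos(167.8842°)·(-385) = 491.44 m.

ΔE = 491 m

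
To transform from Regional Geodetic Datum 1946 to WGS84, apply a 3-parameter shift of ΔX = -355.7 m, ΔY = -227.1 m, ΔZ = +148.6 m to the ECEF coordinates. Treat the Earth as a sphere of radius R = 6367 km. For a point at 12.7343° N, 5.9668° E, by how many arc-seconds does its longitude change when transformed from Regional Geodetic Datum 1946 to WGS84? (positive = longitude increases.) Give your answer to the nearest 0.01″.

sin φ = 0.220430, cos φ = 0.975403, sin λ = 0.103952, cos λ = 0.994582.
East component: ΔE = −sin λ·ΔX + cos λ·ΔY = −(0.103952)(-355.7) + (0.994582)(-227.1) = -188.89 m.
1° of latitude spans πR/180 = 111125 m; at latitude φ, 1° of longitude spans that × cos φ = 108391.7 m, so Δλ = -188.89 / 108391.7 × 3600 = -6.274″.

Δλ = -6.27″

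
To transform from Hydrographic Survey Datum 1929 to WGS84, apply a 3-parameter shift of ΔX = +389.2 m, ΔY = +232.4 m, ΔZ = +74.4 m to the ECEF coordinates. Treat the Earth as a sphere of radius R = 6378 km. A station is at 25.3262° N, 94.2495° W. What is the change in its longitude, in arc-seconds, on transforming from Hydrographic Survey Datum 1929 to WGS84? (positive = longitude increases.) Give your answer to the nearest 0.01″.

Δλ = 13.27″

sin φ = 0.427771, cos φ = 0.903887, sin λ = -0.997251, cos λ = -0.074100.
East component: ΔE = −sin λ·ΔX + cos λ·ΔY = −(-0.997251)(389.2) + (-0.074100)(232.4) = 370.91 m.
1° of latitude spans πR/180 = 111317 m; at latitude φ, 1° of longitude spans that × cos φ = 100618.1 m, so Δλ = 370.91 / 100618.1 × 3600 = 13.271″.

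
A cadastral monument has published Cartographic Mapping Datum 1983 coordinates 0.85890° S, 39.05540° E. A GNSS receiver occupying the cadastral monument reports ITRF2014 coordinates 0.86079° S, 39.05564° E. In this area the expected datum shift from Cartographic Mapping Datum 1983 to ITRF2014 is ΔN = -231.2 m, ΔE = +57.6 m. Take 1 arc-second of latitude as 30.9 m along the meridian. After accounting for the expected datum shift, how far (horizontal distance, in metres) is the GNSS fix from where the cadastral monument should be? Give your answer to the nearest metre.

37 m

Observed coordinate differences: Δφ = -0.00189°, Δλ = +0.00024°.
Converting to metres (1° lat = 111240 m, cos φ = 0.999888): observed ΔN = -210.2 m, observed ΔE = 26.7 m.
Subtracting the expected shift leaves a residual of -210.2 − (-231.2) = 21.0 m north and 26.7 − (57.6) = -30.9 m east.
Residual distance = √(21.0² + (-30.9)²) = 37.3 m.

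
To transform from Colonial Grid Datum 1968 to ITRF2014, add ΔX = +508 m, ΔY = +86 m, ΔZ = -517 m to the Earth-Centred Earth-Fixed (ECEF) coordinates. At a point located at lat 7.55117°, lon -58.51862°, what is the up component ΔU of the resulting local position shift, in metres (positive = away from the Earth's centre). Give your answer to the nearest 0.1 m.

The local up (radial) axis is (cos φ cos λ, cos φ sin λ, sin φ), giving ΔU = 262.988 − 72.706 − 67.940 = 122.34 m.

ΔU = 122.3 m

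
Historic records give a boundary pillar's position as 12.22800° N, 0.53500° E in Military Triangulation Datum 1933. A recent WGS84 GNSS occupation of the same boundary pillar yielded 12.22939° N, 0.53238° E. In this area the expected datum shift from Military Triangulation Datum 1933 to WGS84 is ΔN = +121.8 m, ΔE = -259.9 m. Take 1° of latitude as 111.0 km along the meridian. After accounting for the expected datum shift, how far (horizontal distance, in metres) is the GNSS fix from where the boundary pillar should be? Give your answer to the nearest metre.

Observed coordinate differences: Δφ = +0.00139°, Δλ = -0.00262°.
Converting to metres (1° lat = 111000 m, cos φ = 0.977313): observed ΔN = 154.3 m, observed ΔE = -284.2 m.
Subtracting the expected shift leaves a residual of 154.3 − (121.8) = 32.5 m north and -284.2 − (-259.9) = -24.3 m east.
Residual distance = √(32.5² + (-24.3)²) = 40.6 m.

41 m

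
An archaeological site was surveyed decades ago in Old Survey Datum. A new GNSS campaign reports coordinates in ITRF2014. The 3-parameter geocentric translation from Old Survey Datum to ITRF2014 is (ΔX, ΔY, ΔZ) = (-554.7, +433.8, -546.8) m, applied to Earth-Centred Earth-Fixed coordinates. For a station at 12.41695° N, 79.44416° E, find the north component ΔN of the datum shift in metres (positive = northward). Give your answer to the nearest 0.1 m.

ΔN = -603.9 m

At φ = 12.41695°, λ = 79.44416°: sin φ = 0.215024, cos φ = 0.976609, sin λ = 0.983077, cos λ = 0.183194.
ΔN = −sin φ cos λ·ΔX − sin φ sin λ·ΔY + cos φ·ΔZ = −(0.215024)(0.183194)(-554.7) − (0.215024)(0.983077)(433.8) + (0.976609)(-546.8) = -603.86 m.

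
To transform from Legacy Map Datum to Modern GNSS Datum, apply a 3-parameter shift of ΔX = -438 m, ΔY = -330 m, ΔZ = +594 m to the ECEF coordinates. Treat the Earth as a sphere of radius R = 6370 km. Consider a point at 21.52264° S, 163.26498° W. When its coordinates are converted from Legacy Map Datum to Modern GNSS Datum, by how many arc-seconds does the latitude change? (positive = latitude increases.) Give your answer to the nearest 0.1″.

Δφ = 24.0″

sin φ = -0.366869, cos φ = 0.930273, sin λ = -0.287946, cos λ = -0.957647.
North component: ΔN = −sin φ cos λ·ΔX − sin φ sin λ·ΔY + cos φ·ΔZ = −(-0.366869)(-0.957647)(-438) − (-0.366869)(-0.287946)(-330) + (0.930273)(594) = 741.33 m.
1° of latitude spans πR/180 = 111177 m, so Δφ = 741.33 / 111177 × 3600 = 24.005″.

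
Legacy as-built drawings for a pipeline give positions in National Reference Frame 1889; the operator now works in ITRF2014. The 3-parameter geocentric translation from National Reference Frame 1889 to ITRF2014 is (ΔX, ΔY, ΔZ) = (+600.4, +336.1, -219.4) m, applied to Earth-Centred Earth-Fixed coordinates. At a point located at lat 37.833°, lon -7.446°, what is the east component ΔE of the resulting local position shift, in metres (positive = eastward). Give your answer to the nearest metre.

The local east axis at (φ, λ) is (−sin λ, cos λ, 0), so ΔE = −sin(-7.446°)·600.4 + cos(-7.446°)·336.1 = 411.07 m.

ΔE = 411 m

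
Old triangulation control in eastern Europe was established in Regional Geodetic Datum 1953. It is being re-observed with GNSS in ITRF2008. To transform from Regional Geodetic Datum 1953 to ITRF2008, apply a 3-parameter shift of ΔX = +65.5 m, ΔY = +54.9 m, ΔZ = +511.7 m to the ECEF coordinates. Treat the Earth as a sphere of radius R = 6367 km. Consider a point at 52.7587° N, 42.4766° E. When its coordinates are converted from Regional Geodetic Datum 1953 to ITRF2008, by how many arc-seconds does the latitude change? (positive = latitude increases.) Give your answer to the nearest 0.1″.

sin φ = 0.796094, cos φ = 0.605173, sin λ = 0.675289, cos λ = 0.737553.
North component: ΔN = −sin φ cos λ·ΔX − sin φ sin λ·ΔY + cos φ·ΔZ = −(0.796094)(0.737553)(65.5) − (0.796094)(0.675289)(54.9) + (0.605173)(511.7) = 241.69 m.
1° of latitude spans πR/180 = 111125 m, so Δφ = 241.69 / 111125 × 3600 = 7.830″.

Δφ = 7.8″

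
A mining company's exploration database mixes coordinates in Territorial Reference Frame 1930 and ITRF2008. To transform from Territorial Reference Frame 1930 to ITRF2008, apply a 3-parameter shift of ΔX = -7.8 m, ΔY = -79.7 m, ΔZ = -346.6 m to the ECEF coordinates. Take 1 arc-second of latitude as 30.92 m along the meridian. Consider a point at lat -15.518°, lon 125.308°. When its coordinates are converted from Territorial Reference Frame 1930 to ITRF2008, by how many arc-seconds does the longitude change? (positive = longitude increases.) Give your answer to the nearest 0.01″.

Δλ = 1.76″

sin φ = -0.267541, cos φ = 0.963546, sin λ = 0.816057, cos λ = -0.577972.
East component: ΔE = −sin λ·ΔX + cos λ·ΔY = −(0.816057)(-7.8) + (-0.577972)(-79.7) = 52.43 m.
1° of latitude spans 3600 × 30.92 = 111312 m; at latitude φ, 1° of longitude spans that × cos φ = 107254.3 m, so Δλ = 52.43 / 107254.3 × 3600 = 1.760″.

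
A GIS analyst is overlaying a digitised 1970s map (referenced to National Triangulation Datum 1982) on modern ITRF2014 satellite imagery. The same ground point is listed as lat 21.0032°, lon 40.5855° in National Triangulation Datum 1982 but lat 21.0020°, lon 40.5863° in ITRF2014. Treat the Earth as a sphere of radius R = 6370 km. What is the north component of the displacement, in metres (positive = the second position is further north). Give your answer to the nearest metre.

ΔN = -133 m

Δφ = 21.0020° − 21.0032° = -0.0012°; Δλ = 40.5863° − 40.5855° = +0.0008°.
1° along a meridian = πR/180 = 111177 m.
ΔN = Δφ × 111177 = -133.4 m; ΔE = Δλ × 111177 × cos(21.0032°) = +0.0008 × 111177 × 0.933560 = 83.0 m.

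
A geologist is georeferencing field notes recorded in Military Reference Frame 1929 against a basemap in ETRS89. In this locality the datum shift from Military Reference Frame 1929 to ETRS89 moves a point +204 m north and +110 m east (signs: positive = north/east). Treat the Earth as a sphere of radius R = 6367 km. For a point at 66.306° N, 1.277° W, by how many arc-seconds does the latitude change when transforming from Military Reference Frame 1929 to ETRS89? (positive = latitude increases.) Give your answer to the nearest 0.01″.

On a sphere of radius R, 1 rad of latitude = R, so Δφ = ΔN / R = 204.0 / 6367000 = 3.2040e-05 rad = 6.609″.

Δφ = 6.61″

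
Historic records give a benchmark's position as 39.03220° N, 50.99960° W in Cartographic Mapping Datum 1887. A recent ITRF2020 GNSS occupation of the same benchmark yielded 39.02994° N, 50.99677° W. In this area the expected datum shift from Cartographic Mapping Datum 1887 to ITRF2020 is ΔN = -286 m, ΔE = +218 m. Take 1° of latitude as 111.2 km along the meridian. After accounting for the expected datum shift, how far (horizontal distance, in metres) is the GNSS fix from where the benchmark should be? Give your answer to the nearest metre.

Observed coordinate differences: Δφ = -0.00226°, Δλ = +0.00283°.
Converting to metres (1° lat = 111200 m, cos φ = 0.776792): observed ΔN = -251.3 m, observed ΔE = 244.5 m.
Subtracting the expected shift leaves a residual of -251.3 − (-286) = 34.7 m north and 244.5 − (218) = 26.5 m east.
Residual distance = √(34.7² + 26.5²) = 43.6 m.

44 m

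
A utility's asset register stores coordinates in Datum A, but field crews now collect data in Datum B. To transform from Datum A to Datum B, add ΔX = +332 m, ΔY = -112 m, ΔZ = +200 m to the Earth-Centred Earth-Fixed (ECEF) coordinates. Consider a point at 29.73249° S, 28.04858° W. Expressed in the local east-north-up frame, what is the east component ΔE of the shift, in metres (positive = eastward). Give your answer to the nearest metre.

ΔE = 57 m

The local east axis at (φ, λ) is (−sin λ, cos λ, 0), so ΔE = −sin(-28.04858°)·332 + cos(-28.04858°)·(-112) = 57.27 m.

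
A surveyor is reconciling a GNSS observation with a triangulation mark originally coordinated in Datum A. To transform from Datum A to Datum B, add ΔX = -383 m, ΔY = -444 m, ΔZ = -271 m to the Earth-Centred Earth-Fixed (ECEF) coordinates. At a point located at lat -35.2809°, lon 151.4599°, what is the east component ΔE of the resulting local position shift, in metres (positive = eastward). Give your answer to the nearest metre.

The local east axis at (φ, λ) is (−sin λ, cos λ, 0), so ΔE = −sin(151.4599°)·(-383) + cos(151.4599°)·(-444) = 573.03 m.

ΔE = 573 m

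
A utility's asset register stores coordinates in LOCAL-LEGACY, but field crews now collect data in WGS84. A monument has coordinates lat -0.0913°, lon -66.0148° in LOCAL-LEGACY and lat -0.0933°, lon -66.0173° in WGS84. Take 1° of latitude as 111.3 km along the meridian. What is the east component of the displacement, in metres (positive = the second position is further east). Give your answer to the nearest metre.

ΔE = -278 m

Δφ = -0.0933° − -0.0913° = -0.0020°; Δλ = -66.0173° − -66.0148° = -0.0025°.
ΔN = Δφ × 111300 = -222.6 m; ΔE = Δλ × 111300 × cos(-0.0913°) = -0.0025 × 111300 × 0.999999 = -278.2 m.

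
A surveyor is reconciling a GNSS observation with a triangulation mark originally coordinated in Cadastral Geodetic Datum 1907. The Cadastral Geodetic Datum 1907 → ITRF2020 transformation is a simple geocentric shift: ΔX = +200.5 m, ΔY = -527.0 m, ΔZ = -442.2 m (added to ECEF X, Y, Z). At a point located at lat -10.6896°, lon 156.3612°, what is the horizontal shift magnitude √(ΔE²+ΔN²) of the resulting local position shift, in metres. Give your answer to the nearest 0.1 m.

647.9 m

At φ = -10.6896°, λ = 156.3612°: sin φ = -0.185488, cos φ = 0.982646, sin λ = 0.400969, cos λ = -0.916091.
ΔE = −sin λ·ΔX + cos λ·ΔY = −(0.400969)·(200.5) + (-0.916091)·(-527.0) = 402.39 m.
ΔN = −sin φ cos λ·ΔX − sin φ sin λ·ΔY + cos φ·ΔZ = −(-0.185488)(-0.916091)(200.5) − (-0.185488)(0.400969)(-527.0) + (0.982646)(-442.2) = -507.79 m.
Horizontal magnitude = √(ΔE² + ΔN²) = √(402.39² + (-507.79)²) = 647.89 m.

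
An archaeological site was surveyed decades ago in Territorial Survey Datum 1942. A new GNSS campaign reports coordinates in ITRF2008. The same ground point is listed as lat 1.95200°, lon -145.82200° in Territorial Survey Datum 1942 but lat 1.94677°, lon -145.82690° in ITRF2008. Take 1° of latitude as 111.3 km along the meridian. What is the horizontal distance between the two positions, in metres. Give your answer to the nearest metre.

Δφ = 1.94677° − 1.95200° = -0.00523°; Δλ = -145.82690° − -145.82200° = -0.00490°.
ΔN = Δφ × 111300 = -582.1 m; ΔE = Δλ × 111300 × cos(1.95200°) = -0.00490 × 111300 × 0.999420 = -545.1 m.
Distance = √(ΔE² + ΔN²) = √((-545.1)² + (-582.1)²) = 797.4 m.

797 m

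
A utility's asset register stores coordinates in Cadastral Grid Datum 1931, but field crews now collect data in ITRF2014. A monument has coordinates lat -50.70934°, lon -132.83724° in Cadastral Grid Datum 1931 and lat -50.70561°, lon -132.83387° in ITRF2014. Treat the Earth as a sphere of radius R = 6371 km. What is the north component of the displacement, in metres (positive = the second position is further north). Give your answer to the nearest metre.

Δφ = -50.70561° − -50.70934° = +0.00373°; Δλ = -132.83387° − -132.83724° = +0.00337°.
1° along a meridian = πR/180 = 111195 m.
ΔN = Δφ × 111195 = 414.8 m; ΔE = Δλ × 111195 × cos(-50.70934°) = +0.00337 × 111195 × 0.633255 = 237.3 m.

ΔN = 415 m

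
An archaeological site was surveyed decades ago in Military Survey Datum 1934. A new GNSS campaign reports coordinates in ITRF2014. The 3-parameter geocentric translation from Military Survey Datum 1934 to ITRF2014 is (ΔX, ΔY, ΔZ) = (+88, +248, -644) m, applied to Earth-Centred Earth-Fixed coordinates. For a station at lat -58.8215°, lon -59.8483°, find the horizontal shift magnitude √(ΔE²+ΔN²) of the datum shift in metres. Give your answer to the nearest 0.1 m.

At φ = -58.8215°, λ = -59.8483°: sin φ = -0.855559, cos φ = 0.517706, sin λ = -0.864699, cos λ = 0.502291.
ΔE = −sin λ·ΔX + cos λ·ΔY = −(-0.864699)·(88) + (0.502291)·(248) = 200.66 m.
ΔN = −sin φ cos λ·ΔX − sin φ sin λ·ΔY + cos φ·ΔZ = −(-0.855559)(0.502291)(88) − (-0.855559)(-0.864699)(248) + (0.517706)(-644) = -479.06 m.
Horizontal magnitude = √(ΔE² + ΔN²) = √(200.66² + (-479.06)²) = 519.38 m.

519.4 m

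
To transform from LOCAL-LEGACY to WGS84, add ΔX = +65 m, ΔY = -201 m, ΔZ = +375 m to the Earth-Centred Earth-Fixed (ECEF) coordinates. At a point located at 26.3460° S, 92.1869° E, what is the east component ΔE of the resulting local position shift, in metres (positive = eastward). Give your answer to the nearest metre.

The local east axis at (φ, λ) is (−sin λ, cos λ, 0), so ΔE = −sin(92.1869°)·65 + cos(92.1869°)·(-201) = -57.28 m.

ΔE = -57 m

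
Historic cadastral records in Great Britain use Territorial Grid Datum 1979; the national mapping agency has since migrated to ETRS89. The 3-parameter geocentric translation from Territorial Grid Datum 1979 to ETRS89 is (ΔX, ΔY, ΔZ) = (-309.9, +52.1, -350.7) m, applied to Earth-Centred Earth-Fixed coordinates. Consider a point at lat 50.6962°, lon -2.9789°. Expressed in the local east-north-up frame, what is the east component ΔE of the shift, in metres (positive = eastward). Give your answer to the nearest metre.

At φ = 50.6962°, λ = -2.9789°: sin φ = 0.773798, cos φ = 0.633432, sin λ = -0.051968, cos λ = 0.998649.
ΔE = −sin λ·ΔX + cos λ·ΔY = −(-0.051968)·(-309.9) + (0.998649)·(52.1) = 35.92 m.

ΔE = 36 m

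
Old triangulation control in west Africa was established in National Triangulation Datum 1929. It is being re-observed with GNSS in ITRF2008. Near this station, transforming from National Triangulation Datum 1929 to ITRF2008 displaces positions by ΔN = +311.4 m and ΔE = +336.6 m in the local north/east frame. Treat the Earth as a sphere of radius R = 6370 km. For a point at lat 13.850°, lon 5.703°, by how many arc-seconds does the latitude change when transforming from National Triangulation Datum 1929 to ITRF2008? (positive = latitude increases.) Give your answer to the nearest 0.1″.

On a sphere of radius R, 1 rad of latitude = R, so Δφ = ΔN / R = 311.4 / 6370000 = 4.8885e-05 rad = 10.083″.

Δφ = 10.1″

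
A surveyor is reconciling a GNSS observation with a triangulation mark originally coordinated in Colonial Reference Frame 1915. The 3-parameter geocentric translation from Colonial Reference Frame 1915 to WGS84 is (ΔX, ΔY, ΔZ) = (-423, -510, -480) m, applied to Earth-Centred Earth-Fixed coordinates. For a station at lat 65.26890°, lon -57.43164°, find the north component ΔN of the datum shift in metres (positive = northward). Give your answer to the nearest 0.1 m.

The local north axis is (−sin φ cos λ, −sin φ sin λ, cos φ), giving ΔN = 206.819 − 390.381 − 200.813 = -384.38 m.

ΔN = -384.4 m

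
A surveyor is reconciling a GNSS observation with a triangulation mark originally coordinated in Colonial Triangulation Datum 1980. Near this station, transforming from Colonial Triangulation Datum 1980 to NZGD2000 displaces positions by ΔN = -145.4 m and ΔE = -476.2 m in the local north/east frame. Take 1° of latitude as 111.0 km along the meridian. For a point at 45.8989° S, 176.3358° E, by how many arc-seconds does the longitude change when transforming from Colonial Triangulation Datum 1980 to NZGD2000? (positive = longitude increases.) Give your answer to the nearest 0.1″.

Δλ = -22.2″

At latitude -45.8989°, cos φ = 0.695927.
1° of longitude at this latitude = 111.0 × cos φ = 77.25 km, so Δλ = -476.2 / 77247.9 = -0.0061646° = -22.192″.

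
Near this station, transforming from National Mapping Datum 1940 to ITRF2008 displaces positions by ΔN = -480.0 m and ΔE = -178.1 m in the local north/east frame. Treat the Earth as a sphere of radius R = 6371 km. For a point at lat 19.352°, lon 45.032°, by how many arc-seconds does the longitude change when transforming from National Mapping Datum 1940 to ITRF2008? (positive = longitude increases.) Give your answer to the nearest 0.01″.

At latitude 19.352°, cos φ = 0.943501.
One radian of longitude at latitude φ spans R cos φ, so Δλ = ΔE / (R cos φ) = -178.1 / (6371000 × 0.943501) = -2.9629e-05 rad = -6.111″.

Δλ = -6.11″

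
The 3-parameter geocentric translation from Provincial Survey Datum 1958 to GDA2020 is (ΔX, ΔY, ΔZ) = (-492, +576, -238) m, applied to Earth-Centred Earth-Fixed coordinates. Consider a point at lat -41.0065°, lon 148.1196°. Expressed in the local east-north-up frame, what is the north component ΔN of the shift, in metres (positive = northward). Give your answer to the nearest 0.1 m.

At φ = -41.0065°, λ = 148.1196°: sin φ = -0.656145, cos φ = 0.754635, sin λ = 0.528148, cos λ = -0.849152.
ΔN = −sin φ cos λ·ΔX − sin φ sin λ·ΔY + cos φ·ΔZ = −(-0.656145)(-0.849152)(-492) − (-0.656145)(0.528148)(576) + (0.754635)(-238) = 294.13 m.

ΔN = 294.1 m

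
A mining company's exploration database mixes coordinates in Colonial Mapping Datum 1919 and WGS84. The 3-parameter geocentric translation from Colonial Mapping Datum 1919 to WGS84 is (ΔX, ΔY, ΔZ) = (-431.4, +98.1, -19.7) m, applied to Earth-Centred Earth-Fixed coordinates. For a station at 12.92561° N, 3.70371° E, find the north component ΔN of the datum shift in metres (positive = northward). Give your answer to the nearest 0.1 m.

At φ = 12.92561°, λ = 3.70371°: sin φ = 0.223686, cos φ = 0.974661, sin λ = 0.064597, cos λ = 0.997911.
ΔN = −sin φ cos λ·ΔX − sin φ sin λ·ΔY + cos φ·ΔZ = −(0.223686)(0.997911)(-431.4) − (0.223686)(0.064597)(98.1) + (0.974661)(-19.7) = 75.68 m.

ΔN = 75.7 m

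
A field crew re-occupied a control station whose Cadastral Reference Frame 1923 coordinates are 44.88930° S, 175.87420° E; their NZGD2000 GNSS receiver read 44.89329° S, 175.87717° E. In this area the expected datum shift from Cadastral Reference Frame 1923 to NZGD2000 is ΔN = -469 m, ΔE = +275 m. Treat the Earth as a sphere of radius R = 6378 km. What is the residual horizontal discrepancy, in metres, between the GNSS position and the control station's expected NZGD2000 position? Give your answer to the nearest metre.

48 m

Observed coordinate differences: Δφ = -0.00399°, Δλ = +0.00297°.
Converting to metres (1° lat = 111317 m, cos φ = 0.708472): observed ΔN = -444.2 m, observed ΔE = 234.2 m.
Subtracting the expected shift leaves a residual of -444.2 − (-469) = 24.8 m north and 234.2 − (275) = -40.8 m east.
Residual distance = √(24.8² + (-40.8)²) = 47.7 m.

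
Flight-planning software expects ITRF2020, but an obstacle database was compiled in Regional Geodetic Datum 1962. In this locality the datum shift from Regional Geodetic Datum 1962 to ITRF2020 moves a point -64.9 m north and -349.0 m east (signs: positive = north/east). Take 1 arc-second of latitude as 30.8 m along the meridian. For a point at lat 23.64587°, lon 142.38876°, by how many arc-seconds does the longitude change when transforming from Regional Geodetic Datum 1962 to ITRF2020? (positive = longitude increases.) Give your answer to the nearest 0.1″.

At latitude 23.64587°, cos φ = 0.916042.
1″ of longitude at this latitude = 30.80 × cos φ = 28.2141 m, so Δλ = -349.0 / 28.2141 = -12.370″.

Δλ = -12.4″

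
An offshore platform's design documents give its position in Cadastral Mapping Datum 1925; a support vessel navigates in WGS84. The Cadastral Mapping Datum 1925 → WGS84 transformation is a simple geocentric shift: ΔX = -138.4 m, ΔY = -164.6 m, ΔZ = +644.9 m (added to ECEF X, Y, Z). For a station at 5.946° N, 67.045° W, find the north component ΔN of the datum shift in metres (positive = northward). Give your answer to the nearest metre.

The local north axis is (−sin φ cos λ, −sin φ sin λ, cos φ), giving ΔN = 5.592 − 15.701 + 641.430 = 631.32 m.

ΔN = 631 m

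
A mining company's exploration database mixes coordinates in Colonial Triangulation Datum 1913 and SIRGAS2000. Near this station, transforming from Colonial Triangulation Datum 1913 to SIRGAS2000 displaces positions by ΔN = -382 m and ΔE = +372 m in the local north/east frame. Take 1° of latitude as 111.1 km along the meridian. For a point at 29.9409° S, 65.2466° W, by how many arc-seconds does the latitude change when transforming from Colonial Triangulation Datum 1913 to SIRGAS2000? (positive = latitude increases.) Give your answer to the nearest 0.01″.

Δφ = -12.38″

1° of latitude = 111.1 km, so Δφ = -382.0 / 111100 = -0.0034383° = -12.378″.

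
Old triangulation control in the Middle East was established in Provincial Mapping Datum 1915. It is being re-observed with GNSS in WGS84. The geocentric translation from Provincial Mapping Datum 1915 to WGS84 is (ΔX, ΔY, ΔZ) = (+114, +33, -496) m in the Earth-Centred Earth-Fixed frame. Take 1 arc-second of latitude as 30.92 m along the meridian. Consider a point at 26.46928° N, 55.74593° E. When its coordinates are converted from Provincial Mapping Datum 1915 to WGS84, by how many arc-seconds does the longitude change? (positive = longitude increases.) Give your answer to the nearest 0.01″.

Δλ = -2.73″

sin φ = 0.445718, cos φ = 0.895173, sin λ = 0.826550, cos λ = 0.562864.
East component: ΔE = −sin λ·ΔX + cos λ·ΔY = −(0.826550)(114) + (0.562864)(33) = -75.65 m.
1° of latitude spans 3600 × 30.92 = 111312 m; at latitude φ, 1° of longitude spans that × cos φ = 99643.5 m, so Δλ = -75.65 / 99643.5 × 3600 = -2.733″.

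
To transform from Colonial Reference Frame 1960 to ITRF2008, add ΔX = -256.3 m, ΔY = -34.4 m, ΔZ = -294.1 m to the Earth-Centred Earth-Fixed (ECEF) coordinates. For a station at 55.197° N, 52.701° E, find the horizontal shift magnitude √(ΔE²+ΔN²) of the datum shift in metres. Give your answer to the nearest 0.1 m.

The local east axis at (φ, λ) is (−sin λ, cos λ, 0), so ΔE = −sin(52.701°)·(-256.3) + cos(52.701°)·(-34.4) = 183.04 m.
The local north axis is (−sin φ cos λ, −sin φ sin λ, cos φ), giving ΔN = 127.529 + 22.470 − 167.860 = -17.86 m.
Horizontal magnitude = √(ΔE² + ΔN²) = √(183.04² + (-17.86)²) = 183.91 m.

183.9 m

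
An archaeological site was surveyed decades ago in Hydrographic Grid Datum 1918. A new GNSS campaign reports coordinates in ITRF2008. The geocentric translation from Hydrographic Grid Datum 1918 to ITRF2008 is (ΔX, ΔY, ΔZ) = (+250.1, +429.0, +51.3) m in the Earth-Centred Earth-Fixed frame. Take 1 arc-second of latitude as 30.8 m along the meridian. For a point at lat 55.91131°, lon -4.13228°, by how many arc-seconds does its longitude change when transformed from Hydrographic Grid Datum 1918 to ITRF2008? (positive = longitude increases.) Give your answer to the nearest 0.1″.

Δλ = 25.8″

sin φ = 0.828171, cos φ = 0.560476, sin λ = -0.072059, cos λ = 0.997400.
East component: ΔE = −sin λ·ΔX + cos λ·ΔY = −(-0.072059)(250.1) + (0.997400)(429.0) = 445.91 m.
1° of latitude spans 3600 × 30.80 = 110880 m; at latitude φ, 1° of longitude spans that × cos φ = 62145.5 m, so Δλ = 445.91 / 62145.5 × 3600 = 25.831″.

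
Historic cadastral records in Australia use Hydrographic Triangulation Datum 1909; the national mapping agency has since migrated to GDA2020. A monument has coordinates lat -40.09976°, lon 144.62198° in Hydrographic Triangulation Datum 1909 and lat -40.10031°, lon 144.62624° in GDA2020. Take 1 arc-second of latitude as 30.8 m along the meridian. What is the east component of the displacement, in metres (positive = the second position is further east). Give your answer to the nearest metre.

Δφ = -40.10031° − -40.09976° = -0.00055°; Δλ = 144.62624° − 144.62198° = +0.00426°.
1° of latitude = 3600 × 30.80 = 110880 m.
ΔN = Δφ × 110880 = -61.0 m; ΔE = Δλ × 110880 × cos(-40.09976°) = +0.00426 × 110880 × 0.764924 = 361.3 m.

ΔE = 361 m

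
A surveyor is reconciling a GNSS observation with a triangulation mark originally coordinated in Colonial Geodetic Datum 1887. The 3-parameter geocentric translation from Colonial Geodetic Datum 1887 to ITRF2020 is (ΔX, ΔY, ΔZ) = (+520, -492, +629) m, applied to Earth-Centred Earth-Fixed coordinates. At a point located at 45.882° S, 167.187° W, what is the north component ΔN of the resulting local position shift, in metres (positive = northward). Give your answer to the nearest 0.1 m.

The local north axis is (−sin φ cos λ, −sin φ sin λ, cos φ), giving ΔN = -364.016 + 78.331 + 437.871 = 152.19 m.

ΔN = 152.2 m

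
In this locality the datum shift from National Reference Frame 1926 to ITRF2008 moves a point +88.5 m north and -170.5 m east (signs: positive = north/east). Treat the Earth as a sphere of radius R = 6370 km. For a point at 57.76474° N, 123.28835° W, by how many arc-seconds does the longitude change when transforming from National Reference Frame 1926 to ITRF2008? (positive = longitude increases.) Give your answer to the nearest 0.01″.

At latitude 57.76474°, cos φ = 0.533397.
One radian of longitude at latitude φ spans R cos φ, so Δλ = ΔE / (R cos φ) = -170.5 / (6370000 × 0.533397) = -5.0180e-05 rad = -10.350″.

Δλ = -10.35″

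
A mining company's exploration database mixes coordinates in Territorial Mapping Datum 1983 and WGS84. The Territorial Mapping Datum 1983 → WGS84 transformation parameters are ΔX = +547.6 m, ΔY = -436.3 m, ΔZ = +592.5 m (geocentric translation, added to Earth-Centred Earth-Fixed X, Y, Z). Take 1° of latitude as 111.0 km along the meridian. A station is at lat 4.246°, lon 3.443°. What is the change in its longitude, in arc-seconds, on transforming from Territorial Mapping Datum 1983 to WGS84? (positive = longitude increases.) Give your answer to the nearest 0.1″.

Δλ = -15.2″

sin φ = 0.074039, cos φ = 0.997255, sin λ = 0.060056, cos λ = 0.998195.
East component: ΔE = −sin λ·ΔX + cos λ·ΔY = −(0.060056)(547.6) + (0.998195)(-436.3) = -468.40 m.
1° of latitude spans 111000 m; at latitude φ, 1° of longitude spans that × cos φ = 110695.3 m, so Δλ = -468.40 / 110695.3 × 3600 = -15.233″.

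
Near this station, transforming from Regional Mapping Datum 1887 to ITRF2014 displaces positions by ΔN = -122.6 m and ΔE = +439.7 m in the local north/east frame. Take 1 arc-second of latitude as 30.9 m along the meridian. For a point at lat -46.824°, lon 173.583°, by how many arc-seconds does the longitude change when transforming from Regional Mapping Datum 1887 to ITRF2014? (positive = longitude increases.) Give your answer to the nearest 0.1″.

At latitude -46.824°, cos φ = 0.684242.
1″ of longitude at this latitude = 30.90 × cos φ = 21.1431 m, so Δλ = 439.7 / 21.1431 = 20.796″.

Δλ = 20.8″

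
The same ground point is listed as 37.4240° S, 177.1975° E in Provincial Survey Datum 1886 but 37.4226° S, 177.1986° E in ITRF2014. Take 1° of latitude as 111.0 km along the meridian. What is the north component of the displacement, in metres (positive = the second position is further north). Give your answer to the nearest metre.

Δφ = -37.4226° − -37.4240° = +0.0014°; Δλ = 177.1986° − 177.1975° = +0.0011°.
ΔN = Δφ × 111000 = 155.4 m; ΔE = Δλ × 111000 × cos(-37.4240°) = +0.0011 × 111000 × 0.794160 = 97.0 m.

ΔN = 155 m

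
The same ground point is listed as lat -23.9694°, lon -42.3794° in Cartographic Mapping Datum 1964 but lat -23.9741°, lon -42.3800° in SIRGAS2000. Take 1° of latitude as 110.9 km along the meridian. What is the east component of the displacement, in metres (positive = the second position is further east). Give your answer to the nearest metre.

Δφ = -23.9741° − -23.9694° = -0.0047°; Δλ = -42.3800° − -42.3794° = -0.0006°.
ΔN = Δφ × 110900 = -521.2 m; ΔE = Δλ × 110900 × cos(-23.9694°) = -0.0006 × 110900 × 0.913763 = -60.8 m.

ΔE = -61 m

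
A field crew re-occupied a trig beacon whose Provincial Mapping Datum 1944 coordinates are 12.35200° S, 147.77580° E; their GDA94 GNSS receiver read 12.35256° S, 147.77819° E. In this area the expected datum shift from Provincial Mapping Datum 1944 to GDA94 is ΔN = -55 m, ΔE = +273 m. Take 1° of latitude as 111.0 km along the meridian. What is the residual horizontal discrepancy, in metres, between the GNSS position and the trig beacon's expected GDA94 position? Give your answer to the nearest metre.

Observed coordinate differences: Δφ = -0.00056°, Δλ = +0.00239°.
Converting to metres (1° lat = 111000 m, cos φ = 0.976852): observed ΔN = -62.2 m, observed ΔE = 259.1 m.
Subtracting the expected shift leaves a residual of -62.2 − (-55) = -7.2 m north and 259.1 − (273) = -13.9 m east.
Residual distance = √((-7.2)² + (-13.9)²) = 15.6 m.

16 m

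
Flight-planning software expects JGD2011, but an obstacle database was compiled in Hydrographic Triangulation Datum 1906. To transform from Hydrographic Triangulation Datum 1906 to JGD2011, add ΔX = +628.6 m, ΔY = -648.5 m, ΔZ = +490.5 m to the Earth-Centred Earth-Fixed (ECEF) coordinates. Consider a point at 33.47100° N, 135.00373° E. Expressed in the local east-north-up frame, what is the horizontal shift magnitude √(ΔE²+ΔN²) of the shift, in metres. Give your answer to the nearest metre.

907 m

At φ = 33.47100°, λ = 135.00373°: sin φ = 0.551515, cos φ = 0.834165, sin λ = 0.707061, cos λ = -0.707153.
ΔE = −sin λ·ΔX + cos λ·ΔY = −(0.707061)·(628.6) + (-0.707153)·(-648.5) = 14.13 m.
ΔN = −sin φ cos λ·ΔX − sin φ sin λ·ΔY + cos φ·ΔZ = −(0.551515)(-0.707153)(628.6) − (0.551515)(0.707061)(-648.5) + (0.834165)(490.5) = 907.20 m.
Horizontal magnitude = √(ΔE² + ΔN²) = √(14.13² + 907.20²) = 907.31 m.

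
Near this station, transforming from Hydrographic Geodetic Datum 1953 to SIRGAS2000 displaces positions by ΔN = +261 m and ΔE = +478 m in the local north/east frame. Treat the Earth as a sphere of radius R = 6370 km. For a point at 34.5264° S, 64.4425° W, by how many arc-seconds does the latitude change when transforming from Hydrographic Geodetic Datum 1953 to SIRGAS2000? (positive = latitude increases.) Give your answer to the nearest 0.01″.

Δφ = 8.45″

On a sphere of radius R, 1 rad of latitude = R, so Δφ = ΔN / R = 261.0 / 6370000 = 4.0973e-05 rad = 8.451″.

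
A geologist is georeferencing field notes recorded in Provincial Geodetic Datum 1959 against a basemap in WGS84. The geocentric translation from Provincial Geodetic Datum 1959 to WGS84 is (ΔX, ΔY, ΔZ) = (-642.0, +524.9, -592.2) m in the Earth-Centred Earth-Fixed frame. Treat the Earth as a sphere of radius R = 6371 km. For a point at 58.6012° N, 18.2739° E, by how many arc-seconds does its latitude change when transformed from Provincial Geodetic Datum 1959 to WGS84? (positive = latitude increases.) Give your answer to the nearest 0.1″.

sin φ = 0.853562, cos φ = 0.520992, sin λ = 0.313560, cos λ = 0.949568.
North component: ΔN = −sin φ cos λ·ΔX − sin φ sin λ·ΔY + cos φ·ΔZ = −(0.853562)(0.949568)(-642.0) − (0.853562)(0.313560)(524.9) + (0.520992)(-592.2) = 71.33 m.
1° of latitude spans πR/180 = 111195 m, so Δφ = 71.33 / 111195 × 3600 = 2.309″.

Δφ = 2.3″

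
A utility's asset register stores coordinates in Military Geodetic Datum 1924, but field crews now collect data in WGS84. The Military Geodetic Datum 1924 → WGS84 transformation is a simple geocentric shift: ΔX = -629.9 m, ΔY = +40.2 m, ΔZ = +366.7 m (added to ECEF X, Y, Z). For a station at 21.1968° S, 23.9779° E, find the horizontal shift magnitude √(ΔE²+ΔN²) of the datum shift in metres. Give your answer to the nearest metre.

The local east axis at (φ, λ) is (−sin λ, cos λ, 0), so ΔE = −sin(23.9779°)·(-629.9) + cos(23.9779°)·40.2 = 292.71 m.
The local north axis is (−sin φ cos λ, −sin φ sin λ, cos φ), giving ΔN = -208.100 + 5.907 + 341.891 = 139.70 m.
Horizontal magnitude = √(ΔE² + ΔN²) = √(292.71² + 139.70²) = 324.34 m.

324 m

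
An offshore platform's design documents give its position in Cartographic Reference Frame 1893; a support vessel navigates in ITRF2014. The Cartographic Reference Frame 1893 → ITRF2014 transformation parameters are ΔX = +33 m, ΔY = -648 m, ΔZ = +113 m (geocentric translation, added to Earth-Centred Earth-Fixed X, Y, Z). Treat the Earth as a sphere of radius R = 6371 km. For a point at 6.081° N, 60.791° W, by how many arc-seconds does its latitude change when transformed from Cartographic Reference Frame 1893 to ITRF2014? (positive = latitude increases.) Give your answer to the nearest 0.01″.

sin φ = 0.105934, cos φ = 0.994373, sin λ = -0.872845, cos λ = 0.487997.
North component: ΔN = −sin φ cos λ·ΔX − sin φ sin λ·ΔY + cos φ·ΔZ = −(0.105934)(0.487997)(33) − (0.105934)(-0.872845)(-648) + (0.994373)(113) = 50.74 m.
1° of latitude spans πR/180 = 111195 m, so Δφ = 50.74 / 111195 × 3600 = 1.643″.

Δφ = 1.64″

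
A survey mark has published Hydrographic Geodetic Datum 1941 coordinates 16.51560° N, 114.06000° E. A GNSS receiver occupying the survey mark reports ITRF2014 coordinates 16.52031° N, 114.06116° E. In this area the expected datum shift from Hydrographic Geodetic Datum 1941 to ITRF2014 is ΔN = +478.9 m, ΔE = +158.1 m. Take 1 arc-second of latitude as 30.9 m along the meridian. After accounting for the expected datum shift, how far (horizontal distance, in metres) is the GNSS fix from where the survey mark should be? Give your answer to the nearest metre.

57 m

Observed coordinate differences: Δφ = +0.00471°, Δλ = +0.00116°.
Converting to metres (1° lat = 111240 m, cos φ = 0.958742): observed ΔN = 523.9 m, observed ΔE = 123.7 m.
Subtracting the expected shift leaves a residual of 523.9 − (478.9) = 45.0 m north and 123.7 − (158.1) = -34.4 m east.
Residual distance = √(45.0² + (-34.4)²) = 56.7 m.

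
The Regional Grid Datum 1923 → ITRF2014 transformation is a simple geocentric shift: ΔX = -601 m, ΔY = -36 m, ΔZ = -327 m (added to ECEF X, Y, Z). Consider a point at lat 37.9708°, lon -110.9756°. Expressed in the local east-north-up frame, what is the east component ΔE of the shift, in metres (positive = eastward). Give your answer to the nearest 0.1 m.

ΔE = -548.3 m

The local east axis at (φ, λ) is (−sin λ, cos λ, 0), so ΔE = −sin(-110.9756°)·(-601) + cos(-110.9756°)·(-36) = -548.29 m.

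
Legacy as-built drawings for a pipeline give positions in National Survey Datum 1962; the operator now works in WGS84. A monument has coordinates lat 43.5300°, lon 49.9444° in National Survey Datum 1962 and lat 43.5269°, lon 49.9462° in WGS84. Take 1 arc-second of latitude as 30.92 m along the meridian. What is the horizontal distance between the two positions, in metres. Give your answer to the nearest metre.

Δφ = 43.5269° − 43.5300° = -0.0031°; Δλ = 49.9462° − 49.9444° = +0.0018°.
1° of latitude = 3600 × 30.92 = 111312 m.
ΔN = Δφ × 111312 = -345.1 m; ΔE = Δλ × 111312 × cos(43.5300°) = +0.0018 × 111312 × 0.725014 = 145.3 m.
Distance = √(ΔE² + ΔN²) = √(145.3² + (-345.1)²) = 374.4 m.

374 m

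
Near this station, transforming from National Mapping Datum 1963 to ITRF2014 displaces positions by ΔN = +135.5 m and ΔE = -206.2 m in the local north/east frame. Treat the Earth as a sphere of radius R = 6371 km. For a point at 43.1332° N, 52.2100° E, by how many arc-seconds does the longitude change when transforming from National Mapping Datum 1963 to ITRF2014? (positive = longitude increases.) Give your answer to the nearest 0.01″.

Δλ = -9.15″

At latitude 43.1332°, cos φ = 0.729766.
One radian of longitude at latitude φ spans R cos φ, so Δλ = ΔE / (R cos φ) = -206.2 / (6371000 × 0.729766) = -4.4350e-05 rad = -9.148″.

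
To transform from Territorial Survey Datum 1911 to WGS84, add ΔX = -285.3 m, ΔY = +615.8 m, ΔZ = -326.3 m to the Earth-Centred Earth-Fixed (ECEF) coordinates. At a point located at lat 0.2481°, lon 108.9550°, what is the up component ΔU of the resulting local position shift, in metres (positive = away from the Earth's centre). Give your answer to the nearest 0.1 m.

At φ = 0.2481°, λ = 108.9550°: sin φ = 0.004330, cos φ = 0.999991, sin λ = 0.945774, cos λ = -0.324825.
ΔU = cos φ cos λ·ΔX + cos φ sin λ·ΔY + sin φ·ΔZ = (0.999991)(-0.324825)(-285.3) + (0.999991)(0.945774)(615.8) + (0.004330)(-326.3) = 673.66 m.

ΔU = 673.7 m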